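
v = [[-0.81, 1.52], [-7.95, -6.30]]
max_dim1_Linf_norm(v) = 7.95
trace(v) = -7.11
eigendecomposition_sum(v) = [[(-0.41+3.35j), 0.76+1.27j], [(-3.98-6.63j), (-3.15-1.22j)]] + [[-0.41-3.35j,  0.76-1.27j], [(-3.98+6.63j),  -3.15+1.22j]]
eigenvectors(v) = [[(-0.32-0.25j), -0.32+0.25j], [(0.92+0j), (0.92-0j)]]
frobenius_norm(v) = 10.29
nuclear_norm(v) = 11.84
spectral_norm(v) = 10.15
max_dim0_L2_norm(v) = 7.99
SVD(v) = [[0.03, -1.0], [-1.00, -0.03]] @ diag([10.148440883769549, 1.6935606362438649]) @ [[0.78, 0.63],  [0.63, -0.78]]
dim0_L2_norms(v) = [7.99, 6.48]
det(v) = 17.19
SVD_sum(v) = [[0.25, 0.2],  [-7.92, -6.34]] + [[-1.06, 1.32], [-0.03, 0.04]]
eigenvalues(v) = [(-3.56+2.13j), (-3.56-2.13j)]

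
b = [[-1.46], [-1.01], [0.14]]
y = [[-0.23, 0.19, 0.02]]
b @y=[[0.34, -0.28, -0.03], [0.23, -0.19, -0.02], [-0.03, 0.03, 0.0]]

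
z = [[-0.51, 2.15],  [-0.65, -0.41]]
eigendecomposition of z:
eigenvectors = [[0.88+0.00j, 0.88-0.00j], [0.02+0.48j, (0.02-0.48j)]]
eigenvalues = [(-0.46+1.18j), (-0.46-1.18j)]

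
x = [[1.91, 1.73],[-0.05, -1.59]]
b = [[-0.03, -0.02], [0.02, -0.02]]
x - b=[[1.94, 1.75], [-0.07, -1.57]]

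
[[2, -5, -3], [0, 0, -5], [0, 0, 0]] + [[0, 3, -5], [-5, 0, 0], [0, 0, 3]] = [[2, -2, -8], [-5, 0, -5], [0, 0, 3]]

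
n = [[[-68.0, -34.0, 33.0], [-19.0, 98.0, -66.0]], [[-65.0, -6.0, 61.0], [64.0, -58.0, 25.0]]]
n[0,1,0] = -19.0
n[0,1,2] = -66.0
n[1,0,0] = -65.0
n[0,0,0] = -68.0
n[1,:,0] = [-65.0, 64.0]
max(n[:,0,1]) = -6.0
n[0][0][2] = 33.0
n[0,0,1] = -34.0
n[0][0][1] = -34.0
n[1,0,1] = -6.0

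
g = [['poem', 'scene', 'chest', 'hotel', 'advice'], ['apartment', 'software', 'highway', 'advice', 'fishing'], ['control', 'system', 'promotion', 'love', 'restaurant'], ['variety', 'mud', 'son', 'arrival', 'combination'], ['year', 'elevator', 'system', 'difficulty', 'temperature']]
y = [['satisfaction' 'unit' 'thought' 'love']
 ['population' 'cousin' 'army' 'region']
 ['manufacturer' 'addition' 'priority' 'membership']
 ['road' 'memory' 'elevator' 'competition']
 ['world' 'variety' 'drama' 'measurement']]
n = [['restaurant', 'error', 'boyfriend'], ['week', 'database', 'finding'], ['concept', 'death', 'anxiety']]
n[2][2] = 'anxiety'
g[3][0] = 'variety'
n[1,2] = 'finding'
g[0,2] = 'chest'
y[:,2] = ['thought', 'army', 'priority', 'elevator', 'drama']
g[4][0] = 'year'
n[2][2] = 'anxiety'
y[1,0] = 'population'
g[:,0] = ['poem', 'apartment', 'control', 'variety', 'year']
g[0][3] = 'hotel'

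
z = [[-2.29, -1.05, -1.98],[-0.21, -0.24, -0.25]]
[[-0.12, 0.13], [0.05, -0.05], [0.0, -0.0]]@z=[[0.25, 0.09, 0.21],[-0.10, -0.04, -0.09],[0.0, 0.0, 0.0]]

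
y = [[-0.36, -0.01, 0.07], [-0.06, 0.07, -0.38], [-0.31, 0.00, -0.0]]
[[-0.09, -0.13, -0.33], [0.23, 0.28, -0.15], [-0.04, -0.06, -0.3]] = y @[[0.13, 0.2, 0.97], [0.87, -0.49, -0.01], [-0.47, -0.85, 0.24]]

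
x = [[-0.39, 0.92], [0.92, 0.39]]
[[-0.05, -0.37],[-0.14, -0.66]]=x @ [[-0.11,  -0.46], [-0.10,  -0.6]]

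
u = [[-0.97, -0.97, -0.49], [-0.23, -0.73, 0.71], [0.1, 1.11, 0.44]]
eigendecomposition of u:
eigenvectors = [[-0.73, -0.88, -0.41], [-0.57, 0.37, 0.4], [0.37, -0.28, 0.82]]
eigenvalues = [-1.48, -0.72, 0.94]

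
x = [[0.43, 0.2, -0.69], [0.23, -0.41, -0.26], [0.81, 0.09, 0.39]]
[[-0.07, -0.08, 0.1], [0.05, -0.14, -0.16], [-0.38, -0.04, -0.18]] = x @ [[-0.36,  -0.12,  -0.19], [-0.21,  0.2,  0.37], [-0.18,  0.1,  -0.15]]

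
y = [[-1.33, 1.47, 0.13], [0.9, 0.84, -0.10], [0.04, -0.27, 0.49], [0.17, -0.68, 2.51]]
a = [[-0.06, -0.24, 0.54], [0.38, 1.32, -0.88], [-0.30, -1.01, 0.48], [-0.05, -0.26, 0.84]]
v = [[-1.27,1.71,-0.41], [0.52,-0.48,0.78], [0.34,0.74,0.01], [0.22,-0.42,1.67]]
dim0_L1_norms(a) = [0.79, 2.83, 2.74]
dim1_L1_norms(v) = [3.39, 1.78, 1.09, 2.31]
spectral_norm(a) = 2.17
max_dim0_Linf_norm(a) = 1.32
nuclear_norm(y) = 5.85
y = v + a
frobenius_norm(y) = 3.55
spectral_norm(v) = 2.62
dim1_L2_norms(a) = [0.59, 1.63, 1.16, 0.88]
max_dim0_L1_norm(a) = 2.83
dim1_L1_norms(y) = [2.93, 1.84, 0.8, 3.36]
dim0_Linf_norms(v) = [1.27, 1.71, 1.67]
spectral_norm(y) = 2.73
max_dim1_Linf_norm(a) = 1.32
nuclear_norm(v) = 4.79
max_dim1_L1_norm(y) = 3.36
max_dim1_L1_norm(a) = 2.58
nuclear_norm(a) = 2.82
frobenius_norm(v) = 3.08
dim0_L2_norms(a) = [0.49, 1.7, 1.41]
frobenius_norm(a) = 2.26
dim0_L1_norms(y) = [2.44, 3.26, 3.23]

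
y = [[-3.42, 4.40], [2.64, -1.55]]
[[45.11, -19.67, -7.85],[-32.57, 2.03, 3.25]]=y@[[-11.62, -3.41, 0.34], [1.22, -7.12, -1.52]]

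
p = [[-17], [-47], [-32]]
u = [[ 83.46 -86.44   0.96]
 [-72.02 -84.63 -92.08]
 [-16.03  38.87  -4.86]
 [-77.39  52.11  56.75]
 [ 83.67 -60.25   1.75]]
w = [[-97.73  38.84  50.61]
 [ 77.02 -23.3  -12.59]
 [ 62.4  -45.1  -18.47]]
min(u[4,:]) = -60.25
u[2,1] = 38.87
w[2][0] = 62.4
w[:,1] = [38.84, -23.3, -45.1]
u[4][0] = 83.67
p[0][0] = -17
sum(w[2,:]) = -1.1700000000000017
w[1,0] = 77.02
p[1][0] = -47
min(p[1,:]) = -47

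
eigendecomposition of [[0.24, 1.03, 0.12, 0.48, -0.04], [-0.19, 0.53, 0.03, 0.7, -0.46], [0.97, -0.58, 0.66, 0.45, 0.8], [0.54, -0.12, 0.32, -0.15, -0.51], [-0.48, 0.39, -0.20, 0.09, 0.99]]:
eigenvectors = [[(0.3+0j), (-0.43+0.24j), -0.43-0.24j, (0.63+0j), -0.36+0.00j], [(-0.29+0j), (-0.33-0.24j), -0.33+0.24j, (0.44+0j), -0.22+0.00j], [-0.76+0.00j, (0.72+0j), 0.72-0.00j, (0.28+0j), (0.88+0j)], [0.49+0.00j, 0.12-0.06j, 0.12+0.06j, 0.39+0.00j, -0.01+0.00j], [0.05+0.00j, (-0.11+0.2j), (-0.11-0.2j), (-0.42+0j), (0.23+0j)]]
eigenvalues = [(-0.29+0j), (0.3+0.69j), (0.3-0.69j), (1.35+0j), (0.61+0j)]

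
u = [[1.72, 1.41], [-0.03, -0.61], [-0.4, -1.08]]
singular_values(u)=[2.49, 0.66]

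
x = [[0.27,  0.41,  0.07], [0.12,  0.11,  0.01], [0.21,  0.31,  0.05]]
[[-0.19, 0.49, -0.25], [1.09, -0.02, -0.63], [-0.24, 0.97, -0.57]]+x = [[0.08, 0.90, -0.18], [1.21, 0.09, -0.62], [-0.03, 1.28, -0.52]]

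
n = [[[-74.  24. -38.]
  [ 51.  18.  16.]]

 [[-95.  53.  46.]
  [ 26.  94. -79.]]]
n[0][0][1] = 24.0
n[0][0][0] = -74.0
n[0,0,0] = -74.0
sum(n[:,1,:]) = 126.0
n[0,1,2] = 16.0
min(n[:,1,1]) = 18.0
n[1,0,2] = 46.0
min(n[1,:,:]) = -95.0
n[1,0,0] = -95.0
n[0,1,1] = 18.0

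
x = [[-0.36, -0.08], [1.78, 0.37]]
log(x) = [[-8.13, -1.27], [28.22, 3.44]]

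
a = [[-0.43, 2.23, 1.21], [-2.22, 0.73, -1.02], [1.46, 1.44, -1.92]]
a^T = [[-0.43,-2.22,1.46], [2.23,0.73,1.44], [1.21,-1.02,-1.92]]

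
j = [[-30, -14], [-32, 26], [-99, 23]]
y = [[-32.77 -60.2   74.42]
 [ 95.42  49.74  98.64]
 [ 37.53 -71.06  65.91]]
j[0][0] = -30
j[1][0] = -32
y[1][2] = 98.64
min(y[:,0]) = -32.77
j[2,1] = 23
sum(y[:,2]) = 238.97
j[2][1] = 23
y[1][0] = 95.42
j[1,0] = -32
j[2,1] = 23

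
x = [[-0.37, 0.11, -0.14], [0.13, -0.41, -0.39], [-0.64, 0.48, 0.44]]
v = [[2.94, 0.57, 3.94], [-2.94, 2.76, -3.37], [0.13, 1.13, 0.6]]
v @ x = [[-3.54, 1.98, 1.1], [3.6, -3.07, -2.15], [-0.29, -0.16, -0.19]]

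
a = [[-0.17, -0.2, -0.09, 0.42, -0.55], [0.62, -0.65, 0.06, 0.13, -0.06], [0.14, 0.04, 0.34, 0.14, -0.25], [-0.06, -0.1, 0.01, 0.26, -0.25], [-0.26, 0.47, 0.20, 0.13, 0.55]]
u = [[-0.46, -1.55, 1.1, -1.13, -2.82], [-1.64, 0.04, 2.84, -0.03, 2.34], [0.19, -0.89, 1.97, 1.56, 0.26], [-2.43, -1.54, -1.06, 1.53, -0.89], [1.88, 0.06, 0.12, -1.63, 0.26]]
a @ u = [[-1.67, -0.34, -1.44, 1.6, -0.53], [0.36, -1.24, -1.19, -0.29, -3.39], [-0.88, -0.75, 0.76, 0.99, -0.40], [-0.91, -0.34, -0.64, 0.89, -0.36], [0.1, 0.08, 1.37, -0.11, 1.91]]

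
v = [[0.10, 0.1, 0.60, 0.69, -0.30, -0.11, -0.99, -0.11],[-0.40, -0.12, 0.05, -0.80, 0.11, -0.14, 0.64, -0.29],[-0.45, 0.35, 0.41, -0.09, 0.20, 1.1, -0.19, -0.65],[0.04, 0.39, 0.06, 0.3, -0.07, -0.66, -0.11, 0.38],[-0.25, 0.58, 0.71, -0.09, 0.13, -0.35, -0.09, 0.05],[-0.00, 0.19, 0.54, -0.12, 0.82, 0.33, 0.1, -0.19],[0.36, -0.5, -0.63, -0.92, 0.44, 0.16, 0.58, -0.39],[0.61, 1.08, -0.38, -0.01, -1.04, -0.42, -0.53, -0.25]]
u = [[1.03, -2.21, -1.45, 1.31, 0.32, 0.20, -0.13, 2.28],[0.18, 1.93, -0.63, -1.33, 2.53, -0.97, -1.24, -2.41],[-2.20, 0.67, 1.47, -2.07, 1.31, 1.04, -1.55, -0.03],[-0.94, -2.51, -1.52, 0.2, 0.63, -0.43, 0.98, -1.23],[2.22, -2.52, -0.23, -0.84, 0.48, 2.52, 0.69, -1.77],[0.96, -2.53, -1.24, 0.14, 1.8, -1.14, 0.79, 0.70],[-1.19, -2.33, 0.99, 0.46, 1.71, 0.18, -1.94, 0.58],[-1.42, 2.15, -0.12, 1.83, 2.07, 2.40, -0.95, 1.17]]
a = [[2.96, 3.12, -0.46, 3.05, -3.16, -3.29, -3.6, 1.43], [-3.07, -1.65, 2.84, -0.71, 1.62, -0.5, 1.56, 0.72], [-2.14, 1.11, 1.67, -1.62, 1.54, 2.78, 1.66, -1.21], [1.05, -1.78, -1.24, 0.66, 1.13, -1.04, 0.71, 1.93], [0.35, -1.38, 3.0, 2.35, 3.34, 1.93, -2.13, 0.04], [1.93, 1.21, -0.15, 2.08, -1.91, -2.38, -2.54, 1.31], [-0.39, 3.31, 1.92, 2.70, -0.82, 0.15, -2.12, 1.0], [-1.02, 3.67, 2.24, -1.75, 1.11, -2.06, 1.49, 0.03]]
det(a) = 387.52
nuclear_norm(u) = 29.72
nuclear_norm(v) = 8.59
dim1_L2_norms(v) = [1.4, 1.16, 1.49, 0.92, 1.03, 1.08, 1.53, 1.81]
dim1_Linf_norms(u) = [2.28, 2.53, 2.2, 2.51, 2.52, 2.53, 2.33, 2.4]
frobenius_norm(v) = 3.77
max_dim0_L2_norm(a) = 6.68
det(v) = -0.04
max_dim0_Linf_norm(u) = 2.53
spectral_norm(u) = 6.96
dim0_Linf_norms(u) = [2.22, 2.53, 1.52, 2.07, 2.53, 2.52, 1.94, 2.41]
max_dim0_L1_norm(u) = 16.85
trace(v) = 1.48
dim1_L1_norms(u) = [8.93, 11.22, 10.34, 8.44, 11.27, 9.3, 9.38, 12.11]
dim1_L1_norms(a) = [21.07, 12.67, 13.73, 9.54, 14.52, 13.51, 12.41, 13.37]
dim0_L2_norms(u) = [4.01, 6.18, 3.09, 3.48, 4.39, 3.96, 3.27, 4.22]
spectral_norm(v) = 2.48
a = u @ v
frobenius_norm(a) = 15.82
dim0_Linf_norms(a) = [3.07, 3.67, 3.0, 3.05, 3.34, 3.29, 3.6, 1.93]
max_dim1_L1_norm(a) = 21.07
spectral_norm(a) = 11.35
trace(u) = 3.20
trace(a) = 2.51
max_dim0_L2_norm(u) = 6.18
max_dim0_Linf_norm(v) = 1.1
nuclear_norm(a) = 34.15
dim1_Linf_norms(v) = [0.99, 0.8, 1.1, 0.66, 0.71, 0.82, 0.92, 1.08]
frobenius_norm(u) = 11.81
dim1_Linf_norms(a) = [3.6, 3.07, 2.78, 1.93, 3.34, 2.54, 3.31, 3.67]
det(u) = -9142.21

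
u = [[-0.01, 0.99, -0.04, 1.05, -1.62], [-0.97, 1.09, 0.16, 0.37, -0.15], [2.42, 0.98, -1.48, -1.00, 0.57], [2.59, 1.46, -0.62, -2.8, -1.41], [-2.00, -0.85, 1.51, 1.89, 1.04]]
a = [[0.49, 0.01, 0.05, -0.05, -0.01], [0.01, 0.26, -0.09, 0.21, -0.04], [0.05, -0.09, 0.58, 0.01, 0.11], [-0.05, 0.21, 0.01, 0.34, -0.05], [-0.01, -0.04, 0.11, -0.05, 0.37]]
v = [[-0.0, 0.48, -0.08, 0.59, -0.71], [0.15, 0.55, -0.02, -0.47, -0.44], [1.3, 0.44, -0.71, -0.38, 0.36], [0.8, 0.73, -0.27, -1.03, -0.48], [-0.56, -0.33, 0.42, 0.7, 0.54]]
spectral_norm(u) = 6.13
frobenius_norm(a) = 1.02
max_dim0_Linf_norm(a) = 0.58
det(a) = 0.00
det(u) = 18.55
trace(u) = -2.16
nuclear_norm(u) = 12.02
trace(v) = -0.65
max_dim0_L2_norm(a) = 0.6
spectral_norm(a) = 0.68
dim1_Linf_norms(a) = [0.49, 0.26, 0.58, 0.34, 0.37]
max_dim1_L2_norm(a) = 0.6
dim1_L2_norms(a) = [0.5, 0.35, 0.6, 0.41, 0.39]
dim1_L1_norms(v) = [1.86, 1.63, 3.19, 3.31, 2.55]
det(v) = 0.07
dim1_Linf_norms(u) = [1.62, 1.09, 2.42, 2.8, 2.0]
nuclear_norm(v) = 4.99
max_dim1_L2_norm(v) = 1.63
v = a @ u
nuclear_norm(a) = 2.04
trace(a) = 2.04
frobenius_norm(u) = 6.93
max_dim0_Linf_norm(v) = 1.3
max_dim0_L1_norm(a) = 0.84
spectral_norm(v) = 2.43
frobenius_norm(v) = 2.90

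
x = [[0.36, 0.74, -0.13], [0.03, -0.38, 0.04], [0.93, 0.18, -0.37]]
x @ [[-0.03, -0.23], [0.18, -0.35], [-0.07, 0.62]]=[[0.13, -0.42], [-0.07, 0.15], [0.03, -0.51]]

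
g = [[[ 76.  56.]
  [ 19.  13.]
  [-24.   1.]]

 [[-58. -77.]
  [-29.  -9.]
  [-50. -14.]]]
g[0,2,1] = 1.0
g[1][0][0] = -58.0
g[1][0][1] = -77.0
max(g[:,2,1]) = 1.0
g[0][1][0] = 19.0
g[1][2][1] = -14.0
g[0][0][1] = 56.0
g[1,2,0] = -50.0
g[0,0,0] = 76.0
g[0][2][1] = 1.0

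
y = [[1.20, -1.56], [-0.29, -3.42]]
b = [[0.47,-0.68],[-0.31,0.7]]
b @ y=[[0.76, 1.59], [-0.57, -1.91]]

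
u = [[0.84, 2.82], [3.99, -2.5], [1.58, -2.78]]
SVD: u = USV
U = [[0.27, 0.86], [-0.79, 0.45], [-0.55, -0.23]]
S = [5.71, 2.91]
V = [[-0.66, 0.75], [0.75, 0.66]]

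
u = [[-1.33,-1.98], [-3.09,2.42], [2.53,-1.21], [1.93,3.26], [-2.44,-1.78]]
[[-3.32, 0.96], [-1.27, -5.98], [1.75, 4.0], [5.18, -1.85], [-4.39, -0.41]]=u@ [[1.13, 1.02],[0.92, -1.17]]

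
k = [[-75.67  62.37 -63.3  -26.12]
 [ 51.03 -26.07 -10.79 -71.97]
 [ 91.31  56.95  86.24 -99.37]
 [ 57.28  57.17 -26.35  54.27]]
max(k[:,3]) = 54.27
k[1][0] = 51.03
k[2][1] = 56.95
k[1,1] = -26.07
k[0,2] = -63.3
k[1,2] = -10.79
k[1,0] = 51.03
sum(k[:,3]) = -143.19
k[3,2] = -26.35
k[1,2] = -10.79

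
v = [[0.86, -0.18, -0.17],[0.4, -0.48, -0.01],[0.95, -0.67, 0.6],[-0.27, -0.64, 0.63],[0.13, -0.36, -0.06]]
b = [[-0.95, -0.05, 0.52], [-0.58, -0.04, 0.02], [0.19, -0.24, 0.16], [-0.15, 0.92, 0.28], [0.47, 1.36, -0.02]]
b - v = [[-1.81, 0.13, 0.69], [-0.98, 0.44, 0.03], [-0.76, 0.43, -0.44], [0.12, 1.56, -0.35], [0.34, 1.72, 0.04]]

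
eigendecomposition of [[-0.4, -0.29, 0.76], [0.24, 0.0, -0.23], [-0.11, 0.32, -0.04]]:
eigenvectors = [[0.82+0.00j, (0.82-0j), (0.68+0j)], [-0.33-0.23j, -0.33+0.23j, 0.43+0.00j], [(0.03+0.41j), (0.03-0.41j), (0.59+0j)]]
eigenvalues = [(-0.25+0.46j), (-0.25-0.46j), (0.07+0j)]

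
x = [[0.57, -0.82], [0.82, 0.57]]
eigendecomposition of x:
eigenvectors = [[(0.71+0j), 0.71-0.00j], [-0.71j, 0.00+0.71j]]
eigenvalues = [(0.57+0.82j), (0.57-0.82j)]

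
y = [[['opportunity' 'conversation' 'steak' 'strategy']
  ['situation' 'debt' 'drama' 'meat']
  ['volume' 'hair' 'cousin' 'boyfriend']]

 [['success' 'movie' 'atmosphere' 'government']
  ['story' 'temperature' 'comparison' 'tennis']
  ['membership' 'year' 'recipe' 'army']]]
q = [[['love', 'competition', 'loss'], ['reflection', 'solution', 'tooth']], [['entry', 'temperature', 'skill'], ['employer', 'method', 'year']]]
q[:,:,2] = [['loss', 'tooth'], ['skill', 'year']]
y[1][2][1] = 'year'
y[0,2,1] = 'hair'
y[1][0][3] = 'government'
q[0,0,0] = 'love'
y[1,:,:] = [['success', 'movie', 'atmosphere', 'government'], ['story', 'temperature', 'comparison', 'tennis'], ['membership', 'year', 'recipe', 'army']]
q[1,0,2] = 'skill'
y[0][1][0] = 'situation'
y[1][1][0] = 'story'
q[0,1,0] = 'reflection'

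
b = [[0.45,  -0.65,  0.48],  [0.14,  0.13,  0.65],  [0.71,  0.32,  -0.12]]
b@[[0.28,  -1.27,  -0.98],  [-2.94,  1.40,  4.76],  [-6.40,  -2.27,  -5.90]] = [[-1.04,-2.57,-6.37], [-4.5,-1.47,-3.35], [0.03,-0.18,1.54]]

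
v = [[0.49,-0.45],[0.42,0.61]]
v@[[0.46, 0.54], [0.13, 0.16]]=[[0.17,0.19], [0.27,0.32]]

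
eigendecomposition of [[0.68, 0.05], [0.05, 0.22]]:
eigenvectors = [[0.99, -0.11], [0.11, 0.99]]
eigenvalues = [0.69, 0.21]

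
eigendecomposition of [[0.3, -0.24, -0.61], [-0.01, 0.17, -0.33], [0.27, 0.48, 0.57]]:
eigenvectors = [[-0.68+0.00j, -0.68-0.00j, (-0.8+0j)], [-0.37-0.01j, -0.37+0.01j, (0.56+0j)], [(0.22+0.6j), (0.22-0.6j), (-0.21+0j)]]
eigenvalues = [(0.37+0.53j), (0.37-0.53j), (0.31+0j)]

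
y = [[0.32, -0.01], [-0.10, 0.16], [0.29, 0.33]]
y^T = [[0.32, -0.1, 0.29], [-0.01, 0.16, 0.33]]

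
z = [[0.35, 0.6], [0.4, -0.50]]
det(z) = -0.42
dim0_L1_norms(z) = [0.75, 1.1]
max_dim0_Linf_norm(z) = 0.6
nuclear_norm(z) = 1.31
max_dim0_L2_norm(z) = 0.78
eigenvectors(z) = [[0.94, -0.49],[0.35, 0.87]]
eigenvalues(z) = [0.57, -0.72]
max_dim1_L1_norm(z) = 0.95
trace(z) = -0.15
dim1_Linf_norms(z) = [0.6, 0.5]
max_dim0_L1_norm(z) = 1.1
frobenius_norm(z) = 0.94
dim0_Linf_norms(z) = [0.4, 0.6]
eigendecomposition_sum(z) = [[0.47, 0.27], [0.18, 0.10]] + [[-0.12, 0.33], [0.22, -0.6]]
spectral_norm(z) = 0.78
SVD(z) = [[-0.78, 0.62], [0.62, 0.78]] @ diag([0.7812202374203343, 0.5312202374203343]) @ [[-0.03, -1.00], [1.00, -0.03]]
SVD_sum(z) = [[0.02, 0.61], [-0.01, -0.49]] + [[0.33, -0.01], [0.41, -0.01]]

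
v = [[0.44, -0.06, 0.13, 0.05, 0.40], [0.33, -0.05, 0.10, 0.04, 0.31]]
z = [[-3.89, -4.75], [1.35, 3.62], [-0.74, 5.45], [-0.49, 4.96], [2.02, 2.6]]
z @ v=[[-3.28, 0.47, -0.98, -0.38, -3.03], [1.79, -0.26, 0.54, 0.21, 1.66], [1.47, -0.23, 0.45, 0.18, 1.39], [1.42, -0.22, 0.43, 0.17, 1.34], [1.75, -0.25, 0.52, 0.20, 1.61]]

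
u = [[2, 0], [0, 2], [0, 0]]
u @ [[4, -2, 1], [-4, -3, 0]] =[[8, -4, 2], [-8, -6, 0], [0, 0, 0]]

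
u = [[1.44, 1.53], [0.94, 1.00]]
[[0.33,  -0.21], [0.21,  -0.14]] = u @ [[0.63, -0.38], [-0.38, 0.22]]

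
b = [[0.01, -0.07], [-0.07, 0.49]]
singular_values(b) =[0.5, 0.0]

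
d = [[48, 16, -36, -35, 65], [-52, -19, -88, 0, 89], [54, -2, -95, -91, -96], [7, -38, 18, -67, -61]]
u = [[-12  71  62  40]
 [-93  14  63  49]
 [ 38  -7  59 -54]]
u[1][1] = 14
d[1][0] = -52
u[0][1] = 71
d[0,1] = 16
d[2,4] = -96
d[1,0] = -52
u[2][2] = 59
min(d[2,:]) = -96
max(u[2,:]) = 59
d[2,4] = -96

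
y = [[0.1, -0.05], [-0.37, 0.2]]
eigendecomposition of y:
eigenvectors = [[-0.47,0.25], [-0.88,-0.97]]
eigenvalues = [0.01, 0.29]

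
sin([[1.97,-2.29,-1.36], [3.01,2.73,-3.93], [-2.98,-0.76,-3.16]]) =[[1.93, 5.67, -2.59],[-12.2, 0.31, 4.54],[2.32, -1.89, 0.91]]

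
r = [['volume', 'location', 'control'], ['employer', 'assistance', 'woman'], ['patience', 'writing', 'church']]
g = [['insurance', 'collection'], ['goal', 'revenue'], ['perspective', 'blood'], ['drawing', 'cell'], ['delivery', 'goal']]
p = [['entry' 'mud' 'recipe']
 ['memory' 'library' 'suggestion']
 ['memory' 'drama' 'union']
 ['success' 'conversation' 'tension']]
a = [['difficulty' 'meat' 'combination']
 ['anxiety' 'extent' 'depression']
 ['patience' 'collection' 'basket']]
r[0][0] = 'volume'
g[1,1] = 'revenue'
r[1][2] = 'woman'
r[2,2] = 'church'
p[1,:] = ['memory', 'library', 'suggestion']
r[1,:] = ['employer', 'assistance', 'woman']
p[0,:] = ['entry', 'mud', 'recipe']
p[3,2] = 'tension'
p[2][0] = 'memory'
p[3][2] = 'tension'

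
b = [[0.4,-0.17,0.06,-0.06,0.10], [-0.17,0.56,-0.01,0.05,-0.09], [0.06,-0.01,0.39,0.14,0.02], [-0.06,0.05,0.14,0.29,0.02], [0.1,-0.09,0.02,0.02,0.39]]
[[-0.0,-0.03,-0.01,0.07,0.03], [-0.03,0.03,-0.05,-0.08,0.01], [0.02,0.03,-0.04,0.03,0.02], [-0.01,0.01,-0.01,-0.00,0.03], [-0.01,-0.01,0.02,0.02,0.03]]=b @ [[-0.04,-0.08,-0.05,0.13,0.09], [-0.07,0.03,-0.11,-0.1,0.04], [0.07,0.10,-0.12,0.06,0.01], [-0.05,-0.02,0.04,0.01,0.09], [-0.04,-0.00,0.03,-0.02,0.07]]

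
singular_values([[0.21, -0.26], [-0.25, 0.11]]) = [0.42, 0.1]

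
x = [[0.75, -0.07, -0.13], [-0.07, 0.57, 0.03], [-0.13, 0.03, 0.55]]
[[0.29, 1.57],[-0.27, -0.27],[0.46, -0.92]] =x@[[0.51, 1.86], [-0.47, -0.18], [0.98, -1.23]]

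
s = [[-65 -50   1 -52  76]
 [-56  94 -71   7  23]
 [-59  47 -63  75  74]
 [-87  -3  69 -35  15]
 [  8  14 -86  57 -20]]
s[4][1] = 14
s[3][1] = -3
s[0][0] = -65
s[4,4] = -20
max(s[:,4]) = 76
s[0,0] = -65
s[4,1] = 14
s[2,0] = -59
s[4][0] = 8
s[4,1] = 14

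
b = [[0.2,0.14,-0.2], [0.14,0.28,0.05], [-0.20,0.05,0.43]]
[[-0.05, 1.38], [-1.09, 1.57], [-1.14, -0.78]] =b@ [[-1.94, 3.48],[-2.32, 3.97],[-3.29, -0.66]]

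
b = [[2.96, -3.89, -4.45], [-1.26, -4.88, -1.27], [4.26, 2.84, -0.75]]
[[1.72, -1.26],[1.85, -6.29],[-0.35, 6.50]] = b@[[0.34, 0.67], [-0.55, 1.2], [0.32, -0.32]]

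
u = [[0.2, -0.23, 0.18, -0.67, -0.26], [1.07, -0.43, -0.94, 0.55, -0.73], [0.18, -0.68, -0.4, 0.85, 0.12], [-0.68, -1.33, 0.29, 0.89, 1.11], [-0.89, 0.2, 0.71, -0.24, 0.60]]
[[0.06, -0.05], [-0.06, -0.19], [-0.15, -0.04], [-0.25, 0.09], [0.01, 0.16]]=u@[[0.16, -0.12], [0.12, 0.04], [0.19, 0.16], [-0.02, 0.10], [-0.02, -0.07]]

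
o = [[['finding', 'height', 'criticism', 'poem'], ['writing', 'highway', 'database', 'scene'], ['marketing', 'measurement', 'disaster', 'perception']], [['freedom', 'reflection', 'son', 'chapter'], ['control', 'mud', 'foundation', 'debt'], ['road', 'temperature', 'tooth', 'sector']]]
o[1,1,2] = 'foundation'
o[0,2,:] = ['marketing', 'measurement', 'disaster', 'perception']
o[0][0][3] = 'poem'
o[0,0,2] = 'criticism'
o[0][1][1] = 'highway'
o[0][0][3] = 'poem'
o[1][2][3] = 'sector'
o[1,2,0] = 'road'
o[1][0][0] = 'freedom'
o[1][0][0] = 'freedom'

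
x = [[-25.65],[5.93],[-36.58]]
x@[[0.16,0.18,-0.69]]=[[-4.1, -4.62, 17.70], [0.95, 1.07, -4.09], [-5.85, -6.58, 25.24]]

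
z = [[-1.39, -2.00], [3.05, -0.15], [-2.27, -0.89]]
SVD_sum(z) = [[-1.85, -0.62], [2.7, 0.90], [-2.31, -0.77]] + [[0.46, -1.38], [0.35, -1.05], [0.04, -0.12]]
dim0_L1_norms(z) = [6.71, 3.04]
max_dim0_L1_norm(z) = 6.71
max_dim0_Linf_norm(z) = 3.05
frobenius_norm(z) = 4.60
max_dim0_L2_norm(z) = 4.05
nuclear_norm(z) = 6.06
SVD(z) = [[-0.46,-0.79], [0.67,-0.60], [-0.58,-0.07]] @ diag([4.223255898969906, 1.834723306609443]) @ [[0.95, 0.32], [-0.32, 0.95]]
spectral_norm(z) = 4.22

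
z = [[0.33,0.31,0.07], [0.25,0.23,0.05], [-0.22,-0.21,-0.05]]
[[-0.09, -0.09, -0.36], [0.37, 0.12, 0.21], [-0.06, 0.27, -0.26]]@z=[[0.03, 0.03, 0.01], [0.11, 0.10, 0.02], [0.1, 0.1, 0.02]]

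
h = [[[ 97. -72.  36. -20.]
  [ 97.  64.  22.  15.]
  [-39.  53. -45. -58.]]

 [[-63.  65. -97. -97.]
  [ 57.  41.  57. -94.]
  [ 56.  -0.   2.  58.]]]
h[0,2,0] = -39.0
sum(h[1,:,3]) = -133.0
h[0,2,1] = 53.0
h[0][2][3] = -58.0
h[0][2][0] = -39.0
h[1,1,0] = 57.0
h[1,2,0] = 56.0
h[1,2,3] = 58.0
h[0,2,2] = -45.0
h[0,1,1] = 64.0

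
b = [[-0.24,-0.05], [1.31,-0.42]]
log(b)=[[0.05,-0.52], [13.74,-1.84]]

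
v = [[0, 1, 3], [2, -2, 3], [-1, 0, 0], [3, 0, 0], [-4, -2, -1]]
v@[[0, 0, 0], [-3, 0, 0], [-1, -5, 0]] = [[-6, -15, 0], [3, -15, 0], [0, 0, 0], [0, 0, 0], [7, 5, 0]]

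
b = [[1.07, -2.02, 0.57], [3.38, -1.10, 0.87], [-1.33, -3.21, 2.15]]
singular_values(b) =[4.62, 3.73, 0.61]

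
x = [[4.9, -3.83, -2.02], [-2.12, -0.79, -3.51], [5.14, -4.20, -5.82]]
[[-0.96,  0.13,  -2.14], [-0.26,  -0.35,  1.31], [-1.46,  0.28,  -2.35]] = x @ [[-0.10, 0.17, -0.6], [0.06, 0.21, -0.23], [0.12, -0.05, 0.04]]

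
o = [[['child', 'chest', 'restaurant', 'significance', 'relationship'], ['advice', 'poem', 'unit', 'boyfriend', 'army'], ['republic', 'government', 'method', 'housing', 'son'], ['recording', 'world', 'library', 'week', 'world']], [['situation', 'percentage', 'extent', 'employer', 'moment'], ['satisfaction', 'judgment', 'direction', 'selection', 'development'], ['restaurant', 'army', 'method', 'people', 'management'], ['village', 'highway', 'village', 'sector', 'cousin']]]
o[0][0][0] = 'child'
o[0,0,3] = 'significance'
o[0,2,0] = 'republic'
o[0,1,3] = 'boyfriend'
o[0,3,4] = 'world'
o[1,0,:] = ['situation', 'percentage', 'extent', 'employer', 'moment']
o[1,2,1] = 'army'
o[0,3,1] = 'world'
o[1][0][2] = 'extent'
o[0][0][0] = 'child'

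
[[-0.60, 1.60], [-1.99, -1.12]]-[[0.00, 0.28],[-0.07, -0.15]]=[[-0.60, 1.32],[-1.92, -0.97]]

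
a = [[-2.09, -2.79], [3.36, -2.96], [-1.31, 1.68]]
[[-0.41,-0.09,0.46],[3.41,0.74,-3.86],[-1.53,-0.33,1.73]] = a @ [[0.69, 0.15, -0.78], [-0.37, -0.08, 0.42]]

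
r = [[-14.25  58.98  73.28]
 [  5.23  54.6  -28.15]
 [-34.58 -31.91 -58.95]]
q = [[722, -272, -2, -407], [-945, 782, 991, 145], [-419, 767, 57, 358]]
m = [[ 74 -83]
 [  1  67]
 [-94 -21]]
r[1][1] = 54.6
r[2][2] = -58.95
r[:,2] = [73.28, -28.15, -58.95]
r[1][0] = 5.23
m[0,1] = -83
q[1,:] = [-945, 782, 991, 145]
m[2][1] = -21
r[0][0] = -14.25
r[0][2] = 73.28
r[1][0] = 5.23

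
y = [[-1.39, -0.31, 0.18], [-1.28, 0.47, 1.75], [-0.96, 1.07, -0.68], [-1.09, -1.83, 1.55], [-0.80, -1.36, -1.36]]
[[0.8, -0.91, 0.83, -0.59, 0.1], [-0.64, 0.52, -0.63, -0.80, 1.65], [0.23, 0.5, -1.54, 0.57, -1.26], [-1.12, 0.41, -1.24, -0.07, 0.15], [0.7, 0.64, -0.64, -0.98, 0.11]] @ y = [[-0.18, 1.16, -3.06], [0.38, -1.01, -2.26], [0.91, -0.81, 4.56], [2.18, -0.86, 1.05], [-0.20, 1.04, 0.01]]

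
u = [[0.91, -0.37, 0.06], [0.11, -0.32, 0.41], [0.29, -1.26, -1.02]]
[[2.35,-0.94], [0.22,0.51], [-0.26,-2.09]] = u @ [[2.83, -1.1], [0.64, 0.10], [0.27, 1.61]]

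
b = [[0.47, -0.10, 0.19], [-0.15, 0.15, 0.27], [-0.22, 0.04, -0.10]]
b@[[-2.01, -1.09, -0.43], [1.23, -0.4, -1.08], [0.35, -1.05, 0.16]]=[[-1.00, -0.67, -0.06], [0.58, -0.18, -0.05], [0.46, 0.33, 0.04]]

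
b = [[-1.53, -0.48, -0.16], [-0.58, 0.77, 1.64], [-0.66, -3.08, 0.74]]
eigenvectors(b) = [[0.95+0.00j, (-0.03-0.09j), (-0.03+0.09j)], [0.02+0.00j, 0.02+0.59j, (0.02-0.59j)], [0.30+0.00j, -0.80+0.00j, (-0.8-0j)]]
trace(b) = -0.02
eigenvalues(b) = [(-1.59+0j), (0.79+2.19j), (0.79-2.19j)]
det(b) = -8.65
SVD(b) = [[-0.26,-0.27,-0.93], [0.09,-0.96,0.25], [-0.96,-0.02,0.28]] @ diag([3.344981798543067, 1.9171733096636205, 1.3494233094655772]) @ [[0.29, 0.94, -0.16],  [0.51, -0.29, -0.81],  [0.81, -0.16, 0.57]]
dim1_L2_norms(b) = [1.61, 1.9, 3.24]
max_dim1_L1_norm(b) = 4.48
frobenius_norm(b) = 4.08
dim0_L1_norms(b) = [2.77, 4.33, 2.54]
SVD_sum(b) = [[-0.26, -0.83, 0.14],  [0.09, 0.28, -0.05],  [-0.95, -3.03, 0.50]] + [[-0.26, 0.15, 0.41], [-0.94, 0.54, 1.49], [-0.02, 0.01, 0.03]] + [[-1.01, 0.2, -0.71], [0.27, -0.05, 0.19], [0.30, -0.06, 0.21]]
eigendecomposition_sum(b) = [[(-1.61-0j), -0.25+0.00j, 0.06+0.00j], [(-0.04-0j), (-0.01+0j), 0.00+0.00j], [-0.51-0.00j, -0.08+0.00j, 0.02+0.00j]] + [[0.04-0.02j, -0.12-0.15j, -0.11+0.09j], [-0.27+0.06j, (0.39+1.09j), (0.82-0.29j)], [-0.08-0.37j, (-1.5+0.48j), (0.36+1.12j)]] + [[0.04+0.02j, -0.12+0.15j, -0.11-0.09j],[(-0.27-0.06j), (0.39-1.09j), 0.82+0.29j],[(-0.08+0.37j), (-1.5-0.48j), (0.36-1.12j)]]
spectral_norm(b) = 3.34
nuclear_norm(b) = 6.61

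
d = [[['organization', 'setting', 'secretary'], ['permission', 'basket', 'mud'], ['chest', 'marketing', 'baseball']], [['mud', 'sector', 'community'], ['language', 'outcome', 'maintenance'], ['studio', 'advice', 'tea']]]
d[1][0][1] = 'sector'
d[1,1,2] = 'maintenance'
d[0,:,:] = [['organization', 'setting', 'secretary'], ['permission', 'basket', 'mud'], ['chest', 'marketing', 'baseball']]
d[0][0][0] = 'organization'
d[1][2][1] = 'advice'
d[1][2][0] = 'studio'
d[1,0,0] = 'mud'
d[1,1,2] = 'maintenance'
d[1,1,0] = 'language'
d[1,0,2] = 'community'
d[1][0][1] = 'sector'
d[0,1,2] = 'mud'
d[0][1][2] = 'mud'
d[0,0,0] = 'organization'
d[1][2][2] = 'tea'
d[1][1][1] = 'outcome'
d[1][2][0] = 'studio'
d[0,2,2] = 'baseball'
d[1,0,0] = 'mud'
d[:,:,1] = [['setting', 'basket', 'marketing'], ['sector', 'outcome', 'advice']]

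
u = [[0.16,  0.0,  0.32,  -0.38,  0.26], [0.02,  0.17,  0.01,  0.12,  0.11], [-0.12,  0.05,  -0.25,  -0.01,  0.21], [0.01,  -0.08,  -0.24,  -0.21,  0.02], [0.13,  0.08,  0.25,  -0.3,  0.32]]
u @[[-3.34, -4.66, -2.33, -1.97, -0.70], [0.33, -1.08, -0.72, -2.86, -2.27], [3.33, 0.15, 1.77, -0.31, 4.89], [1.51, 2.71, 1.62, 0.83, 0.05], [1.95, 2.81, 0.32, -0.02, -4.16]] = [[0.46, -1.0, -0.34, -0.74, 0.35], [0.42, 0.36, 0.08, -0.43, -0.8], [-0.02, 1.03, -0.15, 0.16, -2.13], [-1.14, -0.51, -0.72, 0.11, -1.09], [0.6, -0.57, -0.30, -0.82, -0.4]]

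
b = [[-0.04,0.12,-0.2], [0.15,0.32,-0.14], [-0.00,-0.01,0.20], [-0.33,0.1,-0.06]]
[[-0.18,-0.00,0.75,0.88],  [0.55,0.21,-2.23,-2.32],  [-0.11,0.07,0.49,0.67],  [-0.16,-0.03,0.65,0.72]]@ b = [[-0.28,0.06,0.13],[0.78,-0.08,-0.45],[-0.21,0.07,0.07],[-0.24,0.04,0.12]]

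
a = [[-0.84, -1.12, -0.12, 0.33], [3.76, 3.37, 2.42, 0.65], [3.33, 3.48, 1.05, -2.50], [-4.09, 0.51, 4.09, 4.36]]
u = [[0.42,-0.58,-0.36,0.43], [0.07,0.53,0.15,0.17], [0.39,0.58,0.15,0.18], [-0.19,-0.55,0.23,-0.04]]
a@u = [[-0.54, -0.36, 0.19, -0.59],[2.64, 0.65, -0.34, 2.60],[2.53, 1.90, -1.09, 2.31],[-0.92, 2.62, 3.17, -1.11]]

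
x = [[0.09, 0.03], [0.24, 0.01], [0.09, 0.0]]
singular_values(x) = [0.27, 0.03]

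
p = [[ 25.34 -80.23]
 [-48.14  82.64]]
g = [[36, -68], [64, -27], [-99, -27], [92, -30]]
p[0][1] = -80.23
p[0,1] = -80.23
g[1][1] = -27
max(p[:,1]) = 82.64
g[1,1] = -27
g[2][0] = -99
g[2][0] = -99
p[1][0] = -48.14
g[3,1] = -30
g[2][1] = -27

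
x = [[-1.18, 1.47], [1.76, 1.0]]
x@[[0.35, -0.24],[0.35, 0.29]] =[[0.10,0.71], [0.97,-0.13]]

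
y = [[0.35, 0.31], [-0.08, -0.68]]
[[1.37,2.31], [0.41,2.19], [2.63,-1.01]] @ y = [[0.29, -1.15], [-0.03, -1.36], [1.0, 1.5]]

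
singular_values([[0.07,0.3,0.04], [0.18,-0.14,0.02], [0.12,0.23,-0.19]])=[0.42, 0.22, 0.16]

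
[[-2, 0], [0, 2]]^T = [[-2, 0], [0, 2]]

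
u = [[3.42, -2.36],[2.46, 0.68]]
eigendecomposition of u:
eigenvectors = [[(0.4+0.58j), 0.40-0.58j], [0.71+0.00j, 0.71-0.00j]]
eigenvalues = [(2.05+1.98j), (2.05-1.98j)]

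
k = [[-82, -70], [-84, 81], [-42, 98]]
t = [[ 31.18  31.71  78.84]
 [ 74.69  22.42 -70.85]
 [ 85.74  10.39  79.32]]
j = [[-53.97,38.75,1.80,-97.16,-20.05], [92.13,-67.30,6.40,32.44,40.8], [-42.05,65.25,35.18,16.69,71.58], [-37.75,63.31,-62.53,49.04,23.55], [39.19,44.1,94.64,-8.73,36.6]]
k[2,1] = 98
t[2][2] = 79.32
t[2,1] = 10.39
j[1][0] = 92.13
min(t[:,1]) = 10.39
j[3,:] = [-37.75, 63.31, -62.53, 49.04, 23.55]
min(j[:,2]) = -62.53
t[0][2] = 78.84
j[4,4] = 36.6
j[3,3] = 49.04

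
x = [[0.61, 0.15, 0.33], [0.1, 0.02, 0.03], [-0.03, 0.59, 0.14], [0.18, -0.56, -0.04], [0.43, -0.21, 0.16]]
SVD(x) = [[-0.29, 0.8, 0.05],[-0.05, 0.11, 0.84],[0.54, 0.44, -0.40],[-0.62, -0.24, -0.34],[-0.48, 0.31, -0.12]] @ diag([0.8937579932754527, 0.8283790330236591, 0.02418319877568094]) @ [[-0.58, 0.81, -0.08],[0.69, 0.55, 0.47],[0.42, 0.21, -0.88]]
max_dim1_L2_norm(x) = 0.71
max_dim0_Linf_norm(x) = 0.61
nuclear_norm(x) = 1.75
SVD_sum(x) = [[0.15, -0.21, 0.02],[0.03, -0.04, 0.0],[-0.28, 0.39, -0.04],[0.32, -0.45, 0.05],[0.25, -0.35, 0.04]] + [[0.46, 0.36, 0.31], [0.07, 0.05, 0.04], [0.25, 0.20, 0.17], [-0.14, -0.11, -0.09], [0.18, 0.14, 0.12]] + [[0.0, 0.0, -0.0], [0.01, 0.0, -0.02], [-0.00, -0.0, 0.01], [-0.00, -0.00, 0.01], [-0.00, -0.0, 0.0]]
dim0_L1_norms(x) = [1.35, 1.53, 0.7]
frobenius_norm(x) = 1.22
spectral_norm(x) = 0.89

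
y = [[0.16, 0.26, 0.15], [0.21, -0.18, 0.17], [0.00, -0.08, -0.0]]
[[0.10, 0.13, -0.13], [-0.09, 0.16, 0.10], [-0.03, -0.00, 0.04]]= y @ [[-0.86,0.8,0.48], [0.39,0.03,-0.49], [0.94,-0.03,-0.53]]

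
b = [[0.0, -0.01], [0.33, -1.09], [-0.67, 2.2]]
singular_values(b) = [2.57, 0.0]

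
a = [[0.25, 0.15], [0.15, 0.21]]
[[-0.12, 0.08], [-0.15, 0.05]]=a @ [[-0.07, 0.35], [-0.65, -0.03]]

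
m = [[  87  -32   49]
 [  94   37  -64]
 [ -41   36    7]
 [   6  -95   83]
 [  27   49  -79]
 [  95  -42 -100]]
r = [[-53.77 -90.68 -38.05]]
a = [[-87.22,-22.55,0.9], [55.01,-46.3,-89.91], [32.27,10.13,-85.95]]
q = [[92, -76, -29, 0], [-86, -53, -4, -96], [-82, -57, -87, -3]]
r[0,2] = -38.05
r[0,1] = -90.68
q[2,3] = -3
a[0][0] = -87.22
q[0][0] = 92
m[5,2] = -100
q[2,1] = -57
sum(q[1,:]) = -239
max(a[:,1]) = 10.13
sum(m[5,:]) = -47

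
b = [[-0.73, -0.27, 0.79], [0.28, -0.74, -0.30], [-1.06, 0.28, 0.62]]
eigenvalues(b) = [(-0.1+0.7j), (-0.1-0.7j), (-0.65+0j)]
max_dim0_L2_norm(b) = 1.32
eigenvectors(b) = [[(-0.45+0.49j), (-0.45-0.49j), (0.58+0j)], [0.17+0.03j, 0.17-0.03j, (0.75+0j)], [(-0.73+0j), (-0.73-0j), (0.32+0j)]]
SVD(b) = [[-0.6, -0.56, -0.57], [0.31, -0.82, 0.48], [-0.74, 0.11, 0.66]] @ diag([1.682625711796239, 0.8023642843950775, 0.23933714531884578]) @ [[0.78, -0.16, -0.61], [0.08, 0.98, -0.16], [-0.62, -0.08, -0.78]]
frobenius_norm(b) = 1.88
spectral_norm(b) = 1.68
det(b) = -0.32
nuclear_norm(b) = 2.72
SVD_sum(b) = [[-0.78, 0.16, 0.61], [0.40, -0.09, -0.32], [-0.97, 0.2, 0.76]] + [[-0.04, -0.44, 0.07], [-0.05, -0.65, 0.11], [0.01, 0.09, -0.01]] + [[0.09, 0.01, 0.11],[-0.07, -0.01, -0.09],[-0.1, -0.01, -0.12]]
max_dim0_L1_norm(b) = 2.07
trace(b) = -0.85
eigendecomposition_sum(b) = [[-0.38+0.32j, 0.10-0.24j, (0.46-0j)], [(0.12+0.03j), -0.07+0.01j, (-0.07-0.1j)], [(-0.54-0.07j), 0.27-0.10j, (0.34+0.37j)]] + [[(-0.38-0.32j), (0.1+0.24j), 0.46+0.00j], [(0.12-0.03j), (-0.07-0.01j), -0.07+0.10j], [(-0.54+0.07j), 0.27+0.10j, (0.34-0.37j)]] + [[0.02-0.00j, (-0.46+0j), (-0.12-0j)], [0.03-0.00j, (-0.61+0j), -0.16-0.00j], [(0.01-0j), -0.25+0.00j, (-0.07-0j)]]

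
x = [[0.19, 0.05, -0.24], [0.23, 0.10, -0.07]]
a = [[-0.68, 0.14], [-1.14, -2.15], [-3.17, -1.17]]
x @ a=[[0.57, 0.20], [-0.05, -0.1]]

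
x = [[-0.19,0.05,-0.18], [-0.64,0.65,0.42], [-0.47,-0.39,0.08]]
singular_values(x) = [1.01, 0.61, 0.24]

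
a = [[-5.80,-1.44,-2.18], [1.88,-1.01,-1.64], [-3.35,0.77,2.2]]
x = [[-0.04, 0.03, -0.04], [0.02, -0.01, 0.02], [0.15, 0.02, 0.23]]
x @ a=[[0.42,-0.00,-0.05], [-0.20,-0.0,0.02], [-1.6,-0.06,0.15]]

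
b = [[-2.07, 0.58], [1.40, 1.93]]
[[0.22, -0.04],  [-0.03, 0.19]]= b @ [[-0.09, 0.04], [0.05, 0.07]]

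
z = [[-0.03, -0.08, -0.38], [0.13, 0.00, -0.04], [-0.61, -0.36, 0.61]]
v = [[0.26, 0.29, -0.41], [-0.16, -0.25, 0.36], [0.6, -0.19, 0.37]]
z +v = [[0.23, 0.21, -0.79], [-0.03, -0.25, 0.32], [-0.01, -0.55, 0.98]]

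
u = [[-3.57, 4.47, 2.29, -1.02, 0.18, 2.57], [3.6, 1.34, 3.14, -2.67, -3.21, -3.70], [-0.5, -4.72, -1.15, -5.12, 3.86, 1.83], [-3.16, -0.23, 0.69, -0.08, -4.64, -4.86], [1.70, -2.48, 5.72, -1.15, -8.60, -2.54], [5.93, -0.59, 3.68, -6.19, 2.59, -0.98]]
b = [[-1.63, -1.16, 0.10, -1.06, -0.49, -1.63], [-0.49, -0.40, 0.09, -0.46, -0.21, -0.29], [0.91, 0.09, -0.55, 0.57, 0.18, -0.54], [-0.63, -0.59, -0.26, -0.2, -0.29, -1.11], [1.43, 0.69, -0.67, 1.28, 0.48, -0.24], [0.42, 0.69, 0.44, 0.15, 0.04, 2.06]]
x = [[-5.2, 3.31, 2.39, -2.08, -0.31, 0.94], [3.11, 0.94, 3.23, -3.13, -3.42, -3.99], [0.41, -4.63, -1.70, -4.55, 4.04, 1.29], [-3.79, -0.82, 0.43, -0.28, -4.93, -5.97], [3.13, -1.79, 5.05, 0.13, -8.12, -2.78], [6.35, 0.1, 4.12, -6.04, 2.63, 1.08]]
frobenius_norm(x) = 21.45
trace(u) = -13.04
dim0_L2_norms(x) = [10.07, 6.1, 7.85, 8.45, 11.19, 7.94]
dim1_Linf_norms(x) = [5.2, 3.99, 4.63, 5.97, 8.12, 6.35]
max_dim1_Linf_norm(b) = 2.06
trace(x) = -13.28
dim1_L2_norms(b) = [2.83, 0.86, 1.34, 1.47, 2.21, 2.26]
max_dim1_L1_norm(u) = 22.19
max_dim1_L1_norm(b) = 6.07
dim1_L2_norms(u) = [6.76, 7.47, 8.27, 7.46, 11.11, 9.75]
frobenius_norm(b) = 4.77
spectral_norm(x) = 14.09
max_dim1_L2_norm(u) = 11.11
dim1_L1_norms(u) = [14.1, 17.66, 17.18, 13.66, 22.19, 19.96]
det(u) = 23601.73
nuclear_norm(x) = 44.45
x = b + u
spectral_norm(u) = 14.14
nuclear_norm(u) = 44.08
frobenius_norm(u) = 21.07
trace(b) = -0.24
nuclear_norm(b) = 7.08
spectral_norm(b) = 4.04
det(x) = 16085.60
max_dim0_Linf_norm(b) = 2.06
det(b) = -0.00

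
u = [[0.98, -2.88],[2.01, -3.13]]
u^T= [[0.98, 2.01],[-2.88, -3.13]]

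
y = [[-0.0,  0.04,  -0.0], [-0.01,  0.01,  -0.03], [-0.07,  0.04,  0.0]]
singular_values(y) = [0.08, 0.03, 0.03]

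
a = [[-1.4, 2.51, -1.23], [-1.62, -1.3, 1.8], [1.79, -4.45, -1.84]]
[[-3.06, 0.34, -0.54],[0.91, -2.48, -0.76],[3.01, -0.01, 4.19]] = a @[[0.54, 0.84, 0.04], [-0.67, 0.46, -0.59], [0.51, -0.29, -0.81]]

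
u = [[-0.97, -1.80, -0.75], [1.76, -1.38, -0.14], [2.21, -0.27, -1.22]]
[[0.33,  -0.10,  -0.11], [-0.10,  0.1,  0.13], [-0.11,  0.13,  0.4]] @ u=[[-0.74, -0.43, -0.10],[0.56, 0.01, -0.1],[1.22, -0.09, -0.42]]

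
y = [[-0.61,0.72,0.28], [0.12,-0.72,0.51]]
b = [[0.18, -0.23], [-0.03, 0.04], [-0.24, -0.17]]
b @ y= [[-0.14, 0.30, -0.07], [0.02, -0.05, 0.01], [0.13, -0.05, -0.15]]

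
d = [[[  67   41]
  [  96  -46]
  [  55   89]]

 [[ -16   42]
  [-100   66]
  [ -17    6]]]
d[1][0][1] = 42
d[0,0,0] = 67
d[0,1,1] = -46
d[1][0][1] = 42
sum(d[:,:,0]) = 85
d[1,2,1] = 6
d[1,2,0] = -17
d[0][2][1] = 89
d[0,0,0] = 67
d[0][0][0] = 67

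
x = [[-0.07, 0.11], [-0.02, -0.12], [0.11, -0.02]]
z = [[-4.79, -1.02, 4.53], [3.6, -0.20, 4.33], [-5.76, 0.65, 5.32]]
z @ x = [[0.85, -0.5], [0.23, 0.33], [0.98, -0.82]]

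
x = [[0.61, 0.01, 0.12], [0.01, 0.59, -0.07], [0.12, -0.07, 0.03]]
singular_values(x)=[0.63, 0.6, 0.0]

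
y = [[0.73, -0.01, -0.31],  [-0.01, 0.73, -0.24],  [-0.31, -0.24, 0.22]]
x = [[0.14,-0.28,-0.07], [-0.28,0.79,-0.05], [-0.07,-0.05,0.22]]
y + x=[[0.87, -0.29, -0.38], [-0.29, 1.52, -0.29], [-0.38, -0.29, 0.44]]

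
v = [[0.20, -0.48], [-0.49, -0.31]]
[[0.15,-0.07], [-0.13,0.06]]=v @[[0.37, -0.16], [-0.16, 0.07]]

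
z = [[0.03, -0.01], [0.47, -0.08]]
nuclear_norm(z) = 0.48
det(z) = 0.00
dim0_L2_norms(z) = [0.47, 0.08]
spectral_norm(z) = 0.48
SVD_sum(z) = [[0.03, -0.01], [0.47, -0.08]] + [[-0.0, -0.0], [0.00, 0.0]]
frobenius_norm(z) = 0.48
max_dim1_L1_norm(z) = 0.55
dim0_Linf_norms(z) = [0.47, 0.08]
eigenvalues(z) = [(-0.02+0.04j), (-0.02-0.04j)]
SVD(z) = [[-0.07, -1.00], [-1.0, 0.07]] @ diag([0.4777832420479824, 0.004813898432563748]) @ [[-0.99, 0.17], [0.17, 0.99]]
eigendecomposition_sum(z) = [[0.01+0.04j,(-0-0j)], [(0.23+0.14j),(-0.04+0j)]] + [[(0.01-0.04j), (-0+0j)], [(0.23-0.14j), (-0.04-0j)]]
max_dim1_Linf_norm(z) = 0.47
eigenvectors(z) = [[(0.12+0.09j),0.12-0.09j], [(0.99+0j),(0.99-0j)]]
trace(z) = -0.05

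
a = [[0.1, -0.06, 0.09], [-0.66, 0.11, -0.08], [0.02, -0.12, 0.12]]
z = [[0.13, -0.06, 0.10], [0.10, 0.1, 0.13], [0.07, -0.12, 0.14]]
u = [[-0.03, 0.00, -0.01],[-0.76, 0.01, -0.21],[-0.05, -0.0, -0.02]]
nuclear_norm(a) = 0.89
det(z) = 0.00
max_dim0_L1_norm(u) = 0.84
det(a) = 0.00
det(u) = 0.00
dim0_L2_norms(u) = [0.76, 0.01, 0.21]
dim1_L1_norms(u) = [0.04, 0.98, 0.07]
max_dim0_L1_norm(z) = 0.37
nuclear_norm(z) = 0.49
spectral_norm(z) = 0.28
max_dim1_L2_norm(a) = 0.67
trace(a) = 0.33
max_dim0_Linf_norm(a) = 0.66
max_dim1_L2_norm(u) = 0.79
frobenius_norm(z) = 0.33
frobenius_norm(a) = 0.71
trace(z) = 0.37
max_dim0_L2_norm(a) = 0.67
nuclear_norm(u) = 0.80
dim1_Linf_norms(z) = [0.13, 0.13, 0.14]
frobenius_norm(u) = 0.79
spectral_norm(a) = 0.69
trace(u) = -0.04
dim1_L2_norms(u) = [0.03, 0.79, 0.05]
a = z + u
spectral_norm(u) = 0.79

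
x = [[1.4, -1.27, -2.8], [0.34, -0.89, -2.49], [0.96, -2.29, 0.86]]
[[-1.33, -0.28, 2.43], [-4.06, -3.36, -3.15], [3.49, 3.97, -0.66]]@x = [[0.38, -3.63, 6.51], [-9.85, 15.36, 17.03], [5.6, -6.45, -20.22]]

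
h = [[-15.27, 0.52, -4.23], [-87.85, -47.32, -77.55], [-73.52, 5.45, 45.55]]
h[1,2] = -77.55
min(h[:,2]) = -77.55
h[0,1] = 0.52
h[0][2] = -4.23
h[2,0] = -73.52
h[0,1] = 0.52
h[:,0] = [-15.27, -87.85, -73.52]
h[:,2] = [-4.23, -77.55, 45.55]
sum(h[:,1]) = -41.349999999999994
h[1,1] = -47.32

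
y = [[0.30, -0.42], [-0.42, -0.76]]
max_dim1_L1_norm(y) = 1.18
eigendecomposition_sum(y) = [[0.40, -0.14], [-0.14, 0.05]] + [[-0.10, -0.28], [-0.28, -0.81]]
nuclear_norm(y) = 1.35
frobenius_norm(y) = 1.01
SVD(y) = [[0.33, 0.94], [0.94, -0.33]] @ diag([0.9062396025078686, 0.4462396025078684]) @ [[-0.33, -0.94], [0.94, -0.33]]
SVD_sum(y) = [[-0.10, -0.28], [-0.28, -0.81]] + [[0.4, -0.14], [-0.14, 0.05]]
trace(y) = -0.46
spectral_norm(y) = 0.91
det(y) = -0.40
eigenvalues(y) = [0.45, -0.91]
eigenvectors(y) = [[0.94, 0.33],[-0.33, 0.94]]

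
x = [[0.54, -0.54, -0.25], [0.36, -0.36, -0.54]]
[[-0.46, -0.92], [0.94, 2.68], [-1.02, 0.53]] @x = [[-0.58, 0.58, 0.61],[1.47, -1.47, -1.68],[-0.36, 0.36, -0.03]]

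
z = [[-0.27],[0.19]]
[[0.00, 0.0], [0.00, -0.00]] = z @ [[-0.0, -0.01]]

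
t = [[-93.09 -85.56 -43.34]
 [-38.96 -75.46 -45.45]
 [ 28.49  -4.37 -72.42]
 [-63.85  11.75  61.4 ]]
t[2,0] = 28.49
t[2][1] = -4.37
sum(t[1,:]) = -159.87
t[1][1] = -75.46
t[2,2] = -72.42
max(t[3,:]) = 61.4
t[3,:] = [-63.85, 11.75, 61.4]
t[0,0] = -93.09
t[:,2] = [-43.34, -45.45, -72.42, 61.4]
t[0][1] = -85.56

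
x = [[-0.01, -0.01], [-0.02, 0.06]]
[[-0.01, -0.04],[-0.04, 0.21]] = x @ [[1.38, 0.42], [-0.19, 3.69]]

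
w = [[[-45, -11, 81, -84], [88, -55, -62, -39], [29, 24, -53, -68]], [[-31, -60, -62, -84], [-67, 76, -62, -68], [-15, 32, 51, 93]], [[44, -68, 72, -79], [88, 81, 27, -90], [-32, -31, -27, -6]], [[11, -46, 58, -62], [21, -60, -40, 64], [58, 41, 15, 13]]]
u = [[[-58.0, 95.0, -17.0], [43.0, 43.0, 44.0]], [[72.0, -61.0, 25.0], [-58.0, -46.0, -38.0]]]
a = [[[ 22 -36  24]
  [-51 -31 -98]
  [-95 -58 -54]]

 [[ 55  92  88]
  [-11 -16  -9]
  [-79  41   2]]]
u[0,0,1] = 95.0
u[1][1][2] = -38.0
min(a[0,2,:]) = -95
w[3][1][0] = 21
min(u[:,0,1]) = -61.0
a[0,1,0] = -51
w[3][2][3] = 13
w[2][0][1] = -68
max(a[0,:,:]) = 24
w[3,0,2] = 58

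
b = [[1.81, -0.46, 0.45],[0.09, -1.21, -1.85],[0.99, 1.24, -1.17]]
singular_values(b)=[2.31, 2.06, 1.7]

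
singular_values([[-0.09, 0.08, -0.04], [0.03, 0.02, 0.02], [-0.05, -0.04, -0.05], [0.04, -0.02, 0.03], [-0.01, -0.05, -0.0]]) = [0.14, 0.09, 0.02]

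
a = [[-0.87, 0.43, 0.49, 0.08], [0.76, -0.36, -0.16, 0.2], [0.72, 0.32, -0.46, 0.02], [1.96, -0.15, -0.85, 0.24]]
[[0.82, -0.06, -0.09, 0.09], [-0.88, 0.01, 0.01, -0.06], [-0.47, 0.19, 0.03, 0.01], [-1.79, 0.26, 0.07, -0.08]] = a@[[-0.66, 0.13, 0.09, -0.08], [0.44, 0.22, -0.02, 0.11], [0.26, -0.07, 0.04, -0.07], [-0.87, -0.1, -0.32, 0.15]]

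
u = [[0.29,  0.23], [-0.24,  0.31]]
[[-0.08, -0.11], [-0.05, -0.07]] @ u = [[0.0, -0.05], [0.0, -0.03]]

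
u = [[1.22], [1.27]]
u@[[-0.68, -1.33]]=[[-0.83, -1.62], [-0.86, -1.69]]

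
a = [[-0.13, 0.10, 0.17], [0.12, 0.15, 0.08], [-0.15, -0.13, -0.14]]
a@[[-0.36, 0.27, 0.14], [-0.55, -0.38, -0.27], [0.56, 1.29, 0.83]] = [[0.09, 0.15, 0.1],[-0.08, 0.08, 0.04],[0.05, -0.17, -0.1]]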